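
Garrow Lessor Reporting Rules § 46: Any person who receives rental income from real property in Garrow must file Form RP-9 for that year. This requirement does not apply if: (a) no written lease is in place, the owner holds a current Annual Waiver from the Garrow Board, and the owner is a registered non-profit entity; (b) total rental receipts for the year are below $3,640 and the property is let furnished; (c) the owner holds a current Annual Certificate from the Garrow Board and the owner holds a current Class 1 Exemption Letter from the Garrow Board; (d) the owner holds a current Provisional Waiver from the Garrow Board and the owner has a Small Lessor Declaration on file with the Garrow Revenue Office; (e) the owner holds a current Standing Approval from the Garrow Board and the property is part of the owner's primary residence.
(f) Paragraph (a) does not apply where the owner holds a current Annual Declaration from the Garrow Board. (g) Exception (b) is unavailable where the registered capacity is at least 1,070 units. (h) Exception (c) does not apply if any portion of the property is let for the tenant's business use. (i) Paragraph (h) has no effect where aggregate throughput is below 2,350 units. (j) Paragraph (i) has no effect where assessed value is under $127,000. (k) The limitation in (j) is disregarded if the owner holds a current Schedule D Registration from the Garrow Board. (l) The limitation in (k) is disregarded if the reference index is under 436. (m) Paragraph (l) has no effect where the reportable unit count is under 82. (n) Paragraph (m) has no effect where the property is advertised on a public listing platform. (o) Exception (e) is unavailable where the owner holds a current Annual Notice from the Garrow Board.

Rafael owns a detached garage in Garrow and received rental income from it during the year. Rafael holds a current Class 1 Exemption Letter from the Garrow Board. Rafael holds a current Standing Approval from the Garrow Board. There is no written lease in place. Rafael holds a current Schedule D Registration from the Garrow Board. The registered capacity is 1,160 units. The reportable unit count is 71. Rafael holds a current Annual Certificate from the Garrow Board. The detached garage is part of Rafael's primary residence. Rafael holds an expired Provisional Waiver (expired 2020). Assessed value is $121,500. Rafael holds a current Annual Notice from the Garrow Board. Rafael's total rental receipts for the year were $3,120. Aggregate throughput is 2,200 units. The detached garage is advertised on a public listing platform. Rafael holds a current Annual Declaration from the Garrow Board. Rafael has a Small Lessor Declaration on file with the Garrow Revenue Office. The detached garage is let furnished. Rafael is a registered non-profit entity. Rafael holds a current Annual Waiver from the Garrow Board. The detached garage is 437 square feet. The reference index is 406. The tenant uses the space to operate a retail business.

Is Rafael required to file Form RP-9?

Yes — Rafael must file Form RP-9.

Exception (a): there is no written lease; a current Annual Waiver is held; Rafael is a registered non-profit — every condition holds. But: (f) operates against (a): a current Annual Declaration is held. Exception (a) does not apply.
Exception (b): total rental receipts for the year are $3,120, below the $3,640 limit; the property is let furnished — every condition holds. But applying paragraph (g): (g) operates against (b): the registered capacity is 1,160 units, meeting the 1,070 units threshold. (b) is therefore removed.
Exception (c)'s conditions are all satisfied: a current Annual Certificate is held; a current Class 1 Exemption Letter is held. But applying paragraphs (h)–(n): (h) operates against (c): the space is let for business use. (i) would limit (h) — aggregate throughput is 2,200 units, below the 2,350 units limit — but (j) sets (i) aside: (j) applies — assessed value is $121,500, under the $127,000 limit. (k) would limit (j) — a current Schedule D Registration is held — but (l) sets (k) aside: (l) operates against (k): the reference index is 406, under the 436 limit. (m) would limit (l) — the reportable unit count is 71, under the 82 limit — but (n) sets (m) aside: (n) is engaged — the property is publicly advertised. Exception (c) does not apply.
Exception (d) requires that the owner holds a current Provisional Waiver from the Garrow Board; but the Provisional Waiver is not current, so (d) is unavailable.
All of (e)'s requirements are met (a current Standing Approval is held; the detached garage is part of the primary residence). But applying paragraph (o): (o) operates against (e): a current Annual Notice is held. Exception (e) does not apply.
No exception applies. The general rule governs.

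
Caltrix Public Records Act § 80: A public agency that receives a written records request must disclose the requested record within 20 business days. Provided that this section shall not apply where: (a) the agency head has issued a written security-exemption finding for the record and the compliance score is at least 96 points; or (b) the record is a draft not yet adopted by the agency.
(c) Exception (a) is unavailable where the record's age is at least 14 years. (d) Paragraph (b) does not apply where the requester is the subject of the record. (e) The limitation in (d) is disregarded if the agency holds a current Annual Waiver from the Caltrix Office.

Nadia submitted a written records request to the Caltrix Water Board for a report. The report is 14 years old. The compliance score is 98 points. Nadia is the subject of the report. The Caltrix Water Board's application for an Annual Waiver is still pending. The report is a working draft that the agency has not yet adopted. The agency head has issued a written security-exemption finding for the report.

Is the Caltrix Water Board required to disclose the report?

Yes — the Caltrix Water Board must disclose the report.

Exception (a): a written security-exemption finding has been issued; the compliance score is 98 points, meeting the 96 points threshold — every condition holds. But applying paragraph (c): (c) is engaged — the record's age is 14 years, meeting the 14 years threshold. Exception (a) does not apply.
All of (b)'s requirements are met (the report is an unadopted draft). Turning to paragraphs (d)–(e): (d) operates against (b): Nadia is the subject of the report. (e) is inapplicable (there is no Annual Waiver in force), so (d) stands. (b) is therefore removed.
No exception is made out. the Caltrix Water Board falls within the general rule.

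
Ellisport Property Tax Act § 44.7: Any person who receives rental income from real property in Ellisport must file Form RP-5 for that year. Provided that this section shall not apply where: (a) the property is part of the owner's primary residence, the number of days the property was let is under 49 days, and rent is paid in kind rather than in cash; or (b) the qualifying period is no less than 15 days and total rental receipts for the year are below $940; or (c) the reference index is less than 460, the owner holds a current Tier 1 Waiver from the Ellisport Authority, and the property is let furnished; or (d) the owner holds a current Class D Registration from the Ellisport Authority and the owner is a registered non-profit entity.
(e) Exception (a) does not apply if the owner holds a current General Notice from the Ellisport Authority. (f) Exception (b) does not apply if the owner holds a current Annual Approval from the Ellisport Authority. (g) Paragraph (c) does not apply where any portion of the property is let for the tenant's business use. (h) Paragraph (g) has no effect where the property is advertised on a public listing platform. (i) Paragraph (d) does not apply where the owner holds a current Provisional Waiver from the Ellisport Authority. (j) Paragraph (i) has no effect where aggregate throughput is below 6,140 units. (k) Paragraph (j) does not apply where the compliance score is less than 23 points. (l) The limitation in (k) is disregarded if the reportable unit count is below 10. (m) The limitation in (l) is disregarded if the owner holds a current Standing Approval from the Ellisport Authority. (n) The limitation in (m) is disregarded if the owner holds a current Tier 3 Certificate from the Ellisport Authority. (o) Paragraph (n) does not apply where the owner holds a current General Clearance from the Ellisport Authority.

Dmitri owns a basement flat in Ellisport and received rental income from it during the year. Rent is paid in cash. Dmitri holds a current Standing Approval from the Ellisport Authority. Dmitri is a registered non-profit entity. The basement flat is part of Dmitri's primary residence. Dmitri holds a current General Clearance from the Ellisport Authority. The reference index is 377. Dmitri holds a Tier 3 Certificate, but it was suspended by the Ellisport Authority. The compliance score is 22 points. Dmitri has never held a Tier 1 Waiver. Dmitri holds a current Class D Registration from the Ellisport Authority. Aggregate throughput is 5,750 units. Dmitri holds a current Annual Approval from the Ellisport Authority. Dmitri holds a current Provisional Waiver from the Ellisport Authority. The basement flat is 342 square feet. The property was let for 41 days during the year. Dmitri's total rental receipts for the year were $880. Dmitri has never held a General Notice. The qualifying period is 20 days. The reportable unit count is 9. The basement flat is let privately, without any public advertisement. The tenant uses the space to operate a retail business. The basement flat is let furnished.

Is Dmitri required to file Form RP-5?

Yes — Dmitri must file Form RP-5.

Exception (a) does not apply: rent is paid in cash.
All of (b)'s requirements are met (the qualifying period is 20 days, meeting the 15 days threshold; total rental receipts for the year are $880, below the $940 limit). But applying paragraph (f): (f) operates against (b): a current Annual Approval is held. So (b) is unavailable.
Exception (c) fails — the Tier 1 Waiver is not current.
Exception (d) is satisfied on its face — a current Class D Registration is held; Dmitri is a registered non-profit. However, paragraphs (i)–(o) must be considered: (i) operates — a current Provisional Waiver is held. (j) is triggered (aggregate throughput is 5,750 units, below the 6,140 units limit), but is overridden by (k): (k) operates against (j): the compliance score is 22 points, less than the 23 points limit. (l) would limit (k) — the reportable unit count is 9, below the 10 limit — but (m) sets (l) aside: (m) is engaged — a current Standing Approval is held. (n), which would lift (m), does not operate here — no current Tier 3 Certificate is held. So (d) is unavailable.
No exception is made out. Dmitri falls within the general rule.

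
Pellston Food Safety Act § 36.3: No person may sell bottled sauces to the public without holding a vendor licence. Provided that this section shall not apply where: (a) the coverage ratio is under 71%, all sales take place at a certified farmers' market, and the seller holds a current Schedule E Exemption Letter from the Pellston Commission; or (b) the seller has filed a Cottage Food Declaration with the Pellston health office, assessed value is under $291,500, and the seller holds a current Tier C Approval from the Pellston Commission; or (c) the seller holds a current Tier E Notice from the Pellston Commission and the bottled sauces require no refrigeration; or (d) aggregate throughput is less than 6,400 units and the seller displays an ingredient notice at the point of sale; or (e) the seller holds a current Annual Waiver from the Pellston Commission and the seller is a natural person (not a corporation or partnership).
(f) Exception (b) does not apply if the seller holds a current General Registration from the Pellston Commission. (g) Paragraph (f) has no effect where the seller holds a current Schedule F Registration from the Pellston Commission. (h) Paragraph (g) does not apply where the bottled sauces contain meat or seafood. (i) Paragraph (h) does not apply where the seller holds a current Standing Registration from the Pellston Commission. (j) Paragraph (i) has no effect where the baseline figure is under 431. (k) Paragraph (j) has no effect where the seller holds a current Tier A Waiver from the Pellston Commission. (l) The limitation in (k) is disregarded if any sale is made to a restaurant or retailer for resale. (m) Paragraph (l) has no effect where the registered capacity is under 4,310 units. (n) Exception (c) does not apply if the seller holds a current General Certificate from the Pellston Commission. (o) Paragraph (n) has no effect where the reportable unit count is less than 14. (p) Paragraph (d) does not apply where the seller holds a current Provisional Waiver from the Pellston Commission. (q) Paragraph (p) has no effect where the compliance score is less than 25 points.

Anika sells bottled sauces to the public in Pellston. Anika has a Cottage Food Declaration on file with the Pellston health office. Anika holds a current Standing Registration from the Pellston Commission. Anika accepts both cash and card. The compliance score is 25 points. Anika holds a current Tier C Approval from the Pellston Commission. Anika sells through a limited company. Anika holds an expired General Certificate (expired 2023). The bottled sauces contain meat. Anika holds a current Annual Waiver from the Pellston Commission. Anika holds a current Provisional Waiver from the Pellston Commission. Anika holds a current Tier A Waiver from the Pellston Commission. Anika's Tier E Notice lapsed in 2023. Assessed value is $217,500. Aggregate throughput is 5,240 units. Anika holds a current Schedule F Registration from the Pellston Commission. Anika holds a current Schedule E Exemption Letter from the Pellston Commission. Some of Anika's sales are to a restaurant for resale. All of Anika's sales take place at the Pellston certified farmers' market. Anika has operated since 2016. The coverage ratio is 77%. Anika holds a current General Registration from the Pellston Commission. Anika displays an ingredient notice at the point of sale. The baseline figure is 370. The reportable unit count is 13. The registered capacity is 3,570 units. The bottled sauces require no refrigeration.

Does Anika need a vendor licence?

Exception (a) fails — the coverage ratio is 77%, not under 71%.
Exception (b) is satisfied on its face — a Cottage Food Declaration is on file; assessed value is $217,500, under the $291,500 limit; a current Tier C Approval is held. Considering the limiting provisions: (f) would limit (b) — a current General Registration is held — but (g) sets (f) aside: (g) operates against (f): a current Schedule F Registration is held. (h) is engaged (the bottled sauces contain meat), but is set aside by (i): (i) is triggered — a current Standing Registration is held. (j) would limit (i) — the baseline figure is 370, under the 431 limit — but (k) sets (j) aside: (k) is triggered — a current Tier A Waiver is held. (l) operates (some sales are to a restaurant for resale), but is itself disapplied by (m): (m) operates against (l): the registered capacity is 3,570 units, under the 4,310 units limit. Exception (b) stands.
Exception (c) does not apply: there is no Tier E Notice in force.
Exception (d) is satisfied on its face — aggregate throughput is 5,240 units, less than the 6,400 units limit; an ingredient notice is displayed. But applying paragraphs (p)–(q): (p) operates against (d): a current Provisional Waiver is held. (q), which would lift (p), is inapplicable — the compliance score is 25 points, not less than 25 points. So (d) is unavailable.
Exception (e) fails — the seller operates through a limited company.

No — exception (b) applies; Anika is not required to hold a vendor licence.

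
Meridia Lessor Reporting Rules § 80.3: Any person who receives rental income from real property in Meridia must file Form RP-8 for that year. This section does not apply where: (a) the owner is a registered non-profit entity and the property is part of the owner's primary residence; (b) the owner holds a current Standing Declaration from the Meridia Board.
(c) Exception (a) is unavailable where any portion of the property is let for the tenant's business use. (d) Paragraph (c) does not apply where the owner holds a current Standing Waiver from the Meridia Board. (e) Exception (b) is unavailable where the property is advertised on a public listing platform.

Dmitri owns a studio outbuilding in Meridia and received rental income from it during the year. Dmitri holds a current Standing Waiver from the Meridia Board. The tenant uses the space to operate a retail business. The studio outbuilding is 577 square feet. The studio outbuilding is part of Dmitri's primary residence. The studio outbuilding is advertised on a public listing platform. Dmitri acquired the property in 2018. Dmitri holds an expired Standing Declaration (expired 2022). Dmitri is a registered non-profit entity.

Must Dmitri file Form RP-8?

Exception (a)'s conditions are all satisfied: Dmitri is a registered non-profit; the studio outbuilding is part of the primary residence. As to paragraphs (c)–(d): (c) would limit (a) — the space is let for business use — but (d) sets (c) aside: (d) operates against (c): a current Standing Waiver is held. Exception (a) stands.
Exception (b) fails — no current Standing Declaration is held.

No — exception (a) applies; Dmitri is not required to file Form RP-8.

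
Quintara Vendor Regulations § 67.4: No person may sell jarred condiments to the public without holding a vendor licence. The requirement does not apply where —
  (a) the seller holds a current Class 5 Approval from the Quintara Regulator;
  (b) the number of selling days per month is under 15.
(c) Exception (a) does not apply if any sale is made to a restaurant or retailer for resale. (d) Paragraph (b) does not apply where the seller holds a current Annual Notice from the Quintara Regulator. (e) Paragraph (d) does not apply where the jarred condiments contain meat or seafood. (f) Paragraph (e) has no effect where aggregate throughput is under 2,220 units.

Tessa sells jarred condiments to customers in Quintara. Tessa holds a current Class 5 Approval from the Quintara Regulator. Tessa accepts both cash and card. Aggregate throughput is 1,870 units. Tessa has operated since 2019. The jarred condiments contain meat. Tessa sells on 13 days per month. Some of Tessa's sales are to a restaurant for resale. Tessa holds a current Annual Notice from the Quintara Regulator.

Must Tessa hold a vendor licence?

Exception (a)'s conditions are all satisfied: a current Class 5 Approval is held. Turning to paragraph (c): (c) operates against (a): some sales are to a restaurant for resale. So (a) is unavailable.
Exception (b) is satisfied on its face — the number of selling days per month is 13, under the 15 limit. But applying paragraphs (d)–(f): (d) operates against (b): a current Annual Notice is held. (e) would limit (d) — the jarred condiments contain meat — but (f) sets (e) aside: (f) operates against (e): aggregate throughput is 1,870 units, under the 2,220 units limit. Exception (b) does not apply.
No exception displaces § 67.4.

Yes — Tessa must hold a vendor licence.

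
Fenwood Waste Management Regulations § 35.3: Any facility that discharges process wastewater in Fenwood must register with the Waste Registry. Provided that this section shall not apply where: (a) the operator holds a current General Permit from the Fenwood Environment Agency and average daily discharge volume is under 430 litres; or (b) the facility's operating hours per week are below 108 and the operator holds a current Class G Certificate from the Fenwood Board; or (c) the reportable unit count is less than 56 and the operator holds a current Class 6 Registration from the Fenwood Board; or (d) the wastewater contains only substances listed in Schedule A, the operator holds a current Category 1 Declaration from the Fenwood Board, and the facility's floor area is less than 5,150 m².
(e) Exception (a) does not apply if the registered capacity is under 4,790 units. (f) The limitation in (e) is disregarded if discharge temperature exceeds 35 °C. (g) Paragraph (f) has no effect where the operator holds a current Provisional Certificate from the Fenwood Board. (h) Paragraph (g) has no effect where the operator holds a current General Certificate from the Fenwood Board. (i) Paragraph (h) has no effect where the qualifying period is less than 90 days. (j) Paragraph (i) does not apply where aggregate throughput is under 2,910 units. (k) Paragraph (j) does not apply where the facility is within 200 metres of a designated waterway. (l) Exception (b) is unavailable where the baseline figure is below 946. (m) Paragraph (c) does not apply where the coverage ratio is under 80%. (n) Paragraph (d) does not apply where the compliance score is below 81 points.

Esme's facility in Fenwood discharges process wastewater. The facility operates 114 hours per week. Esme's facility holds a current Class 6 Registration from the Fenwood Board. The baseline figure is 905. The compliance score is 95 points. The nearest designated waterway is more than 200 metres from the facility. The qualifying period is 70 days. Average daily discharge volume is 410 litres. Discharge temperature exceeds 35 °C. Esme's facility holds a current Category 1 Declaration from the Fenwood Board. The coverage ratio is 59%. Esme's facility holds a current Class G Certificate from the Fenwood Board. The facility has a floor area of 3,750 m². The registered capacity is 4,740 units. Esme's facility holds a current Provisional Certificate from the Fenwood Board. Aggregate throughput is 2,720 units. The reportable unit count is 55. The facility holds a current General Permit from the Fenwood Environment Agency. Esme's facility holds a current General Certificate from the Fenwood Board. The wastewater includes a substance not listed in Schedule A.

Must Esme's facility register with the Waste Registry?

All of (a)'s requirements are met (a current General Permit is held; average daily discharge volume is 410 litres, under the 430 litres limit). Under paragraphs (e)–(k): (e) would limit (a) — the registered capacity is 4,740 units, under the 4,790 units limit — but (f) sets (e) aside: (f) operates against (e): discharge temperature exceeds 35 °C. (g) operates (a current Provisional Certificate is held), but is displaced by (h): (h) operates against (g): a current General Certificate is held. (i) would limit (h) — the qualifying period is 70 days, less than the 90 days limit — but (j) sets (i) aside: (j) applies — aggregate throughput is 2,720 units, under the 2,910 units limit. (k) does not operate here (the facility is more than 200 m from any designated waterway), so (j) stands. So (a) applies.
Exception (b) fails — the facility's operating hours per week are 114, not below 108.
Exception (c)'s conditions are all satisfied: the reportable unit count is 55, less than the 56 limit; a current Class 6 Registration is held. But applying paragraph (m): (m) is triggered — the coverage ratio is 59%, under the 80% limit. So (c) is unavailable.
Exception (d) fails — the wastewater includes a non-Schedule-A substance.

No — exception (a) applies; Esme's facility is not required to register with the Waste Registry.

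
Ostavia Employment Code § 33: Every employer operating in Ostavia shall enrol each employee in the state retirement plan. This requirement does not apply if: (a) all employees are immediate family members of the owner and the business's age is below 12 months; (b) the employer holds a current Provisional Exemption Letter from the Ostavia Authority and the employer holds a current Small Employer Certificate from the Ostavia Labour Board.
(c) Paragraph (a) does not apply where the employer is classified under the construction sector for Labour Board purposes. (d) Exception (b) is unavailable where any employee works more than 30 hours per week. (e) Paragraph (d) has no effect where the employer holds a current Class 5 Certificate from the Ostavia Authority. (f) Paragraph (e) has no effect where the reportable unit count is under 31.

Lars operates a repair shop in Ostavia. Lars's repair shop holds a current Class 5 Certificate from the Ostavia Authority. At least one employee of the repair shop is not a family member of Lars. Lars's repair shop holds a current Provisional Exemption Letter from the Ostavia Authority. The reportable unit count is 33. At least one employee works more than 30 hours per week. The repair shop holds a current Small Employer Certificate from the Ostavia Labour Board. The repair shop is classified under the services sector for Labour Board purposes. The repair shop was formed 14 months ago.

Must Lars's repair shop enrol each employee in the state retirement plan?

No — exception (b) applies; Lars's repair shop is not required to enrol each employee in the state retirement plan.

Exception (a) fails — at least one employee is not a family member.
Exception (b): a current Provisional Exemption Letter is held; a current Small Employer Certificate is held — every condition holds. As to paragraphs (d)–(f): (d) would limit (b) — at least one employee exceeds 30 hours/week — but (e) sets (d) aside: (e) operates against (d): a current Class 5 Certificate is held. (f) is not engaged (the reportable unit count is 33, not under 31), so (e) stands. Exception (b) stands.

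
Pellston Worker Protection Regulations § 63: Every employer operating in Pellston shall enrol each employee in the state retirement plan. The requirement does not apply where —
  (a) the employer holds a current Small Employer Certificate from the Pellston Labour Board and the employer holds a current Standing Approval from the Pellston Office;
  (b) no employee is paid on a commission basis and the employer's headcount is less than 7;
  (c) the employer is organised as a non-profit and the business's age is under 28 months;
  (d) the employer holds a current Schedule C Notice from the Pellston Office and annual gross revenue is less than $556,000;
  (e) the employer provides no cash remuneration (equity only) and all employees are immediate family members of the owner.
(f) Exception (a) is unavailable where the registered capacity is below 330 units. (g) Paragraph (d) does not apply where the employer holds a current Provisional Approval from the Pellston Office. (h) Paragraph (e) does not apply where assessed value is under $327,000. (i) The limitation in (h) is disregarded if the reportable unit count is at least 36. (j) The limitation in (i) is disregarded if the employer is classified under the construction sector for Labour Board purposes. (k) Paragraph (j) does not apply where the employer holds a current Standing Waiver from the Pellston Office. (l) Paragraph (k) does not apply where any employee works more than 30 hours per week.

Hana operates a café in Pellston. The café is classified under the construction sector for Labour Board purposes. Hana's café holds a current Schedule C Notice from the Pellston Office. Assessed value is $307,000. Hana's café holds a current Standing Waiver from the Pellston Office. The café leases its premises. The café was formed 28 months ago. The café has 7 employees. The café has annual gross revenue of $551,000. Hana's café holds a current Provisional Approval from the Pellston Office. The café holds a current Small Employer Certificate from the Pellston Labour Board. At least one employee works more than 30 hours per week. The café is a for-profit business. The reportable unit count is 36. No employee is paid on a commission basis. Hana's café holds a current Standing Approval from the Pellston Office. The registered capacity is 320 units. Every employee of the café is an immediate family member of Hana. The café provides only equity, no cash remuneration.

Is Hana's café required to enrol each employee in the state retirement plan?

Yes — Hana's café must enrol each employee in the state retirement plan.

Exception (a) is satisfied on its face — a current Small Employer Certificate is held; a current Standing Approval is held. Turning to paragraph (f): (f) operates against (a): the registered capacity is 320 units, below the 330 units limit. Exception (a) does not apply.
Exception (b) does not apply: the employer's headcount is 7, not less than 7.
Exception (c) requires that the employer is organised as a non-profit; but the employer is for-profit, so (c) is unavailable.
Exception (d)'s conditions are all satisfied: a current Schedule C Notice is held; annual gross revenue is $551,000, less than the $556,000 limit. But applying paragraph (g): (g) operates against (d): a current Provisional Approval is held. (d) is therefore removed.
Exception (e) is satisfied on its face — remuneration is equity-only; every employee is an immediate family member. But applying paragraphs (h)–(l): (h) is triggered — assessed value is $307,000, under the $327,000 limit. (i) operates (the reportable unit count is 36, meeting the 36 threshold), but yields to (j): (j) operates — the café is classified under the construction sector. (k) would limit (j) — a current Standing Waiver is held — but (l) sets (k) aside: (l) is triggered — at least one employee exceeds 30 hours/week. Exception (e) does not apply.
No exception displaces § 63.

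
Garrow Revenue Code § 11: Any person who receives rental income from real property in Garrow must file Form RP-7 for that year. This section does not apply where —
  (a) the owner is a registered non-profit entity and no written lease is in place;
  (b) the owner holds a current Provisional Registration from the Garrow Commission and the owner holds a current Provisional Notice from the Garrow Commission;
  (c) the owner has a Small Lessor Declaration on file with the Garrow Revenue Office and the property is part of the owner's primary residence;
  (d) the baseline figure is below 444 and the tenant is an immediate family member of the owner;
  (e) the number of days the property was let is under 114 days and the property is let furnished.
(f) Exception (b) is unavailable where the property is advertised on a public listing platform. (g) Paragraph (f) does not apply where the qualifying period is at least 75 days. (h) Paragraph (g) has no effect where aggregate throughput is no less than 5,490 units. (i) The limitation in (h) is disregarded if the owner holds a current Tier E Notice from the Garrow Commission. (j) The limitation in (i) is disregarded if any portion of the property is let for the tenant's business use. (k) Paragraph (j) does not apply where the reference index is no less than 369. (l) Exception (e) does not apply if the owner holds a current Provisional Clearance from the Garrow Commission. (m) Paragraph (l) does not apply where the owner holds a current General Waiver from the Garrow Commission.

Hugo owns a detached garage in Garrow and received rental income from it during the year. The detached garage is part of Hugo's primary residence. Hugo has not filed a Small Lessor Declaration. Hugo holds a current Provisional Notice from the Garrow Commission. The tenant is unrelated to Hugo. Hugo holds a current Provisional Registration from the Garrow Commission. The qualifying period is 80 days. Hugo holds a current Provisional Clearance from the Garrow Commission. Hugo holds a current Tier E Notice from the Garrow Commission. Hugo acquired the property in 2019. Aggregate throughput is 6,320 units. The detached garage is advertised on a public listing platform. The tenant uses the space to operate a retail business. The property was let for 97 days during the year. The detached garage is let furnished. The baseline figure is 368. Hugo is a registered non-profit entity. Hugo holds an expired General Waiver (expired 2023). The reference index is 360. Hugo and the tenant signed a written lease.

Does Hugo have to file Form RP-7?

Exception (a) fails — a written lease is in place.
Exception (b)'s conditions are all satisfied: a current Provisional Registration is held; a current Provisional Notice is held. However, paragraphs (f)–(k) must be considered: (f) operates against (b): the property is publicly advertised. (g) is engaged (the qualifying period is 80 days, meeting the 75 days threshold), but is itself disapplied by (h): (h) is engaged — aggregate throughput is 6,320 units, meeting the 5,490 units threshold. (i) is triggered (a current Tier E Notice is held), but is set aside by (j): (j) is engaged — the space is let for business use. (k), which would lift (j), is not engaged — the reference index is 360, short of 369. So (b) is unavailable.
Exception (c) fails — no Small Lessor Declaration is on file.
Exception (d) does not apply: the tenant is unrelated to the owner.
All of (e)'s requirements are met (the number of days the property was let is 97 days, under the 114 days limit; the property is let furnished). However, paragraphs (l)–(m) must be considered: (l) is triggered — a current Provisional Clearance is held. (m) is not engaged (the General Waiver is not current), so (l) stands. Exception (e) does not apply.
None of the exceptions is available; § 11 applies in full.

Yes — Hugo must file Form RP-7.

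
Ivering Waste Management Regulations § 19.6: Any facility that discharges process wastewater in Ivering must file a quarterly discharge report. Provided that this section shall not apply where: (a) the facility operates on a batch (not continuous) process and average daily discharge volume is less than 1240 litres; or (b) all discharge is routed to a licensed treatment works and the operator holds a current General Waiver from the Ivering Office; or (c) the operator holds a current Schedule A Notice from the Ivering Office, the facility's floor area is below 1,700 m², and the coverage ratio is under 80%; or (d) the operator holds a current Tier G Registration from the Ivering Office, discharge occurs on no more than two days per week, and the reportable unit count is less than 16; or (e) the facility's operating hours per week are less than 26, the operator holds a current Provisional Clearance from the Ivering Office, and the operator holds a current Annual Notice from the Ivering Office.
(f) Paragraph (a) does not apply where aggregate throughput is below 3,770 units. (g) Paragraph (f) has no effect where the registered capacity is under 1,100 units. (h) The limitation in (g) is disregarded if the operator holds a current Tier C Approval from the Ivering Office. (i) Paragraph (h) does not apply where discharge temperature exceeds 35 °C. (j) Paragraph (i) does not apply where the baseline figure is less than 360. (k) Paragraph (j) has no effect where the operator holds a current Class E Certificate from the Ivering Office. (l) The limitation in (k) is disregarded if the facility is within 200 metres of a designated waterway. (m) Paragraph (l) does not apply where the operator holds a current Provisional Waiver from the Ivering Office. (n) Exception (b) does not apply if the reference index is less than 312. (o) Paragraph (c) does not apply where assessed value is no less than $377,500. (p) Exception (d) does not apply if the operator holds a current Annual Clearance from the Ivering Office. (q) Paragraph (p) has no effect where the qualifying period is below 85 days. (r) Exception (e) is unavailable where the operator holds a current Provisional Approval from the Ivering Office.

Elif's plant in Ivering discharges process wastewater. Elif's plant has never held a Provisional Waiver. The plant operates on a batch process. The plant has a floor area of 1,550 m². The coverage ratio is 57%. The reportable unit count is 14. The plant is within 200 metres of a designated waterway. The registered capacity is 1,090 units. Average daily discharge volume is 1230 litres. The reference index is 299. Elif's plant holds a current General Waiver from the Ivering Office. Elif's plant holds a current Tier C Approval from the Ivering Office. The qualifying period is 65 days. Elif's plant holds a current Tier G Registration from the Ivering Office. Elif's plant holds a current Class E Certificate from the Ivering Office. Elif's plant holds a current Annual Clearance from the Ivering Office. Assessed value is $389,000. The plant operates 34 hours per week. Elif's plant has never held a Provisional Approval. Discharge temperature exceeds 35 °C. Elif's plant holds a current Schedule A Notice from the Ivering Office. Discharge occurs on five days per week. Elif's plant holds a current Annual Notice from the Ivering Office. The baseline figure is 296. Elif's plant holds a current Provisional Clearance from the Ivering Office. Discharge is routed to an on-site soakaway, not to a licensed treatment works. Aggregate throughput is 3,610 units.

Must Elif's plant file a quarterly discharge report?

Exception (a)'s conditions are all satisfied: the facility operates on a batch process; average daily discharge volume is 1230 litres, less than the 1240 litres limit. But applying paragraphs (f)–(m): (f) is triggered — aggregate throughput is 3,610 units, below the 3,770 units limit. (g) would limit (f) — the registered capacity is 1,090 units, under the 1,100 units limit — but (h) sets (g) aside: (h) is engaged — a current Tier C Approval is held. (i) would limit (h) — discharge temperature exceeds 35 °C — but (j) sets (i) aside: (j) applies — the baseline figure is 296, less than the 360 limit. (k) operates (a current Class E Certificate is held), but is set aside by (l): (l) operates against (k): the plant is within 200 m of a designated waterway. (m), which would lift (l), does not operate here — there is no Provisional Waiver in force. (a) is therefore removed.
Exception (b) does not apply: discharge is not routed to a licensed treatment works.
Exception (c) is satisfied on its face — a current Schedule A Notice is held; the facility's floor area is 1,550 m², below the 1,700 m² limit; the coverage ratio is 57%, under the 80% limit. However, paragraph (o) must be considered: (o) operates against (c): assessed value is $389,000, meeting the $377,500 threshold. So (c) is unavailable.
Exception (d) does not apply: discharge occurs on five days per week.
Exception (e) fails — the facility's operating hours per week are 34, not less than 26.
None of the exceptions is available; § 19.6 applies in full.

Yes — Elif's plant must file a quarterly discharge report.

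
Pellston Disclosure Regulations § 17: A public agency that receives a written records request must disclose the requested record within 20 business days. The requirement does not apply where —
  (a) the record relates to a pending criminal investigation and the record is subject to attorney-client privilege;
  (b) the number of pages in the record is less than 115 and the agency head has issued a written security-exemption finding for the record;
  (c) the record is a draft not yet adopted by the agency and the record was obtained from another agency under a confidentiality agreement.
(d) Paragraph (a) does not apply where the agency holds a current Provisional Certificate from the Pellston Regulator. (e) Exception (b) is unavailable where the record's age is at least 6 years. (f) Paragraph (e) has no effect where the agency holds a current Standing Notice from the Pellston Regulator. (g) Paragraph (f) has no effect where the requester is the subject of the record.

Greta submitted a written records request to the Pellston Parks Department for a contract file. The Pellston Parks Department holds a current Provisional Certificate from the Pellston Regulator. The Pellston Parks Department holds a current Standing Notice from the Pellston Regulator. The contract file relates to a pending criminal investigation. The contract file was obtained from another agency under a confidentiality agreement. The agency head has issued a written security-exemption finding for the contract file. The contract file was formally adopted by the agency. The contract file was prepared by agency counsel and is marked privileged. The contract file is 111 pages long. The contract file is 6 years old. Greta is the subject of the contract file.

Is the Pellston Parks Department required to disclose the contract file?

Yes — the Pellston Parks Department must disclose the contract file.

Exception (a)'s conditions are all satisfied: the contract file relates to a pending investigation; the contract file is privileged. But applying paragraph (d): (d) applies — a current Provisional Certificate is held. So (a) is unavailable.
Exception (b) is satisfied on its face — the number of pages in the record is 111, less than the 115 limit; a written security-exemption finding has been issued. But applying paragraphs (e)–(g): (e) is triggered — the record's age is 6 years, meeting the 6 years threshold. (f) operates (a current Standing Notice is held), but is displaced by (g): (g) is triggered — Greta is the subject of the contract file. So (b) is unavailable.
Exception (c) fails — the contract file has been formally adopted.
None of the exceptions is available; § 17 applies in full.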